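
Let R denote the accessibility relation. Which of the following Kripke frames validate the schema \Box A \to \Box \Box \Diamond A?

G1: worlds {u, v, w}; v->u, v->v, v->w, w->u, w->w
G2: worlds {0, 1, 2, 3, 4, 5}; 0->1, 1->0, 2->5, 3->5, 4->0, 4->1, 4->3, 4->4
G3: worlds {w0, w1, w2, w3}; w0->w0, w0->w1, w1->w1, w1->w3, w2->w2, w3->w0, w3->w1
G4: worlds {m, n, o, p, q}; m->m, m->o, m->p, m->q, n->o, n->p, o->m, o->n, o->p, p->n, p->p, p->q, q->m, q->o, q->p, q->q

The schema corresponds to a generalized confluence (Geach) condition: \forall x \forall z (x R^2 z \to \exists w (xRw \wedge zRw)).
G1: fails — vR²u but no t with vRt and uRt.
G2: fails — 4R²3 but no w with 4Rw and 3Rw.
G3: ✓.
G4: ✓.

G3, G4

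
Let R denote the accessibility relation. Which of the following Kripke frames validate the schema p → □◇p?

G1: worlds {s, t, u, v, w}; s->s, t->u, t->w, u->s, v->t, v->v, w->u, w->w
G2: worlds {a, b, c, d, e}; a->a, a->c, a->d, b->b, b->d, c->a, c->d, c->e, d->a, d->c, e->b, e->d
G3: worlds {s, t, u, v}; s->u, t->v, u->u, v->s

none

This is the axiom for symmetry; its first-order frame correspondent is ∀x ∀y (Rxy → Ryx).
G1: fails — Rwu but not Ruw.
G2: fails — Reb but not Rbe.
G3: fails — Rsu but not Rus.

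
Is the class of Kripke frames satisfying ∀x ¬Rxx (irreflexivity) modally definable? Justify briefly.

Modal frame validity is preserved under surjective bounded morphisms.
The 2-cycle (worlds s,t with s→t→s) is irreflexive, and the map sending every world to a single reflexive point • is a surjective bounded morphism (forth: every edge maps to (•,•); back: every world has a successor). So any modal formula valid on the 2-cycle is also valid on the reflexive point, which is not irreflexive.
So the class is not modally definable.

Not modally definable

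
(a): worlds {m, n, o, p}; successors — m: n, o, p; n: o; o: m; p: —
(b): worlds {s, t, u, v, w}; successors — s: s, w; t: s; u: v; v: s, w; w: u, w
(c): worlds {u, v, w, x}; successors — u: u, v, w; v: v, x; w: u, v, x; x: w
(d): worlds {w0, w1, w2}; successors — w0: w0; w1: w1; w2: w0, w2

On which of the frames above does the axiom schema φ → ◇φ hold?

(d)

This is the axiom for reflexivity; its first-order frame correspondent is ∀x Rxx.
(a): fails — world m does not see itself.
(b): fails — world t does not see itself.
(c): fails — world w does not see itself.
(d): ✓.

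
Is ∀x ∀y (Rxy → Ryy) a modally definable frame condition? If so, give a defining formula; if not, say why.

Yes: it is shift-reflexivity, defined by the T□ schema □(□r → r).
Suppose □(□r→r) is valid. Take Rxy and set V(r)={w : Ryw}. Then at y, □r holds; since □(□r→r) at x, □r→r at y, so r at y, i.e. Ryy.

Yes — defined by □(□r → r)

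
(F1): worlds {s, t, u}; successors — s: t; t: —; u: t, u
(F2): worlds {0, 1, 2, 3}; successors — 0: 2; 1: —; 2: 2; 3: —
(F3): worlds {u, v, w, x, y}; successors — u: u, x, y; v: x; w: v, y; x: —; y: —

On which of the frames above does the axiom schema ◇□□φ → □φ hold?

The schema corresponds to a generalized confluence (Geach) condition: ∀x ∀y ∀z ((xRy ∧ xRz) → ∃w (yR²w ∧ z = w)).
(F1): fails — sRt, sRt but no w with tR²w and t=w.
(F2): satisfies the condition.
(F3): fails — uRx, uRu but no t with xR²t and u=t.

(F2)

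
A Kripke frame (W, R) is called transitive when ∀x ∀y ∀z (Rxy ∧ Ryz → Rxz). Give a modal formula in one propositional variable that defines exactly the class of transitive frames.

A defining formula is □s → □□s (the 4 axiom).
Suppose □s→□□s is valid. Take Rxy, Ryz and set V(s)={w : Rxw}. Then □s at x, so □□s at x, so □s at y, so s at z, i.e. Rxz.

□s → □□s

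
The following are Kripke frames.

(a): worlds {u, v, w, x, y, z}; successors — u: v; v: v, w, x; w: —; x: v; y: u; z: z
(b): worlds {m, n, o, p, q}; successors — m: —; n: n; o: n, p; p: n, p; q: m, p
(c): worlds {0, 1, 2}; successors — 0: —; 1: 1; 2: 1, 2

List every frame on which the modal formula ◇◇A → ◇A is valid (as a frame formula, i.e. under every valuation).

(c)

Frame correspondent (Sahlqvist): ∀x ∀y ∀z (Rxy ∧ Ryz → Rxz) — i.e. transitivity.
(a): fails — Ruv and Rvw but not Ruw.
(b): fails — Rqp and Rpn but not Rqn.
(c): holds.
Valid on: (c).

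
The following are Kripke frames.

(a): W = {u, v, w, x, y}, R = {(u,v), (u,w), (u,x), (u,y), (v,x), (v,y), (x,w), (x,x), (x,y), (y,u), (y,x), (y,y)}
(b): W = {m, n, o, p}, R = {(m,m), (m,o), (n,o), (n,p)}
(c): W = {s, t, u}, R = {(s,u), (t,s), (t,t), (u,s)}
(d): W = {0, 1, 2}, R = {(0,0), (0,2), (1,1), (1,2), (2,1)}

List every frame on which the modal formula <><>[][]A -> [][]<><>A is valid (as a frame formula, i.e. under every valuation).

This is the axiom for a generalized confluence (Geach) condition; its first-order frame correspondent is forall x forall y forall z ((x R^2 y & x R^2 z) -> exists w (y R^2 w & z R^2 w)).
(a): fails — uR²u, uR²w but no t with uR²t and wR²t.
(b): fails — mR²m, mR²o but no w with mR²w and oR²w.
(c): fails — tR²s, tR²u but no w with sR²w and uR²w.
(d): holds.

(d)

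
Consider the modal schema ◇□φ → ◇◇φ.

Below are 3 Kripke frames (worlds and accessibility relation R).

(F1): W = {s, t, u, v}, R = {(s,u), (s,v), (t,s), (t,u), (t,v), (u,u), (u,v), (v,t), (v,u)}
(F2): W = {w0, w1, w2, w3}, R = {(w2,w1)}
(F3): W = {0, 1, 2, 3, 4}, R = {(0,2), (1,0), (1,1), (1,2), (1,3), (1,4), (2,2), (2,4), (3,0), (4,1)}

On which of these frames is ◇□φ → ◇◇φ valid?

(F1), (F3)

The schema corresponds to a generalized confluence (Geach) condition: ∀x ∀y (xRy → ∃w (yRw ∧ xR²w)).
(F1): condition met.
(F2): fails — w2Rw1 but no w with w1Rw and w2R²w.
(F3): condition met.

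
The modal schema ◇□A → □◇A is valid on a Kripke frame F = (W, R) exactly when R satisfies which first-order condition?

convergence: ∀x ∀y ∀z (Rxy ∧ Rxz → ∃w (Ryw ∧ Rzw))

This is the .2 axiom.
Its frame correspondent is convergence — ∀x ∀y ∀z (Rxy ∧ Rxz → ∃w (Ryw ∧ Rzw)).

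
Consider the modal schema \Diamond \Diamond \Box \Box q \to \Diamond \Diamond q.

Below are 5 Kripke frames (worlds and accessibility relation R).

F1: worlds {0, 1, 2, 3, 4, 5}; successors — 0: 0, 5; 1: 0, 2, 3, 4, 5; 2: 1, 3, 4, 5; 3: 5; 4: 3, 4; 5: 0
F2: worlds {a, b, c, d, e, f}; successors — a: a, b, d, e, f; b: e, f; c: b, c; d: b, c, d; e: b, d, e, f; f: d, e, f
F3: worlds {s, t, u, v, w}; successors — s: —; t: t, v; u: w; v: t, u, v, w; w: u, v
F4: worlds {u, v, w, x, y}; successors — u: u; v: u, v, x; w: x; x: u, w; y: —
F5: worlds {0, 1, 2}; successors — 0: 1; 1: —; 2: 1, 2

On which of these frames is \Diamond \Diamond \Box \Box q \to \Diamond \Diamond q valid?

F2, F3, F4

Frame correspondent (Sahlqvist): \forall x \forall y (x R^2 y \to \exists w (y R^2 w \wedge x R^2 w)) — i.e. a generalized confluence (Geach) condition.
F1: fails — 4R²3 but no w with 3R²w and 4R²w.
F2: holds.
F3: holds.
F4: holds.
F5: fails — 2R²1 but no w with 1R²w and 2R²w.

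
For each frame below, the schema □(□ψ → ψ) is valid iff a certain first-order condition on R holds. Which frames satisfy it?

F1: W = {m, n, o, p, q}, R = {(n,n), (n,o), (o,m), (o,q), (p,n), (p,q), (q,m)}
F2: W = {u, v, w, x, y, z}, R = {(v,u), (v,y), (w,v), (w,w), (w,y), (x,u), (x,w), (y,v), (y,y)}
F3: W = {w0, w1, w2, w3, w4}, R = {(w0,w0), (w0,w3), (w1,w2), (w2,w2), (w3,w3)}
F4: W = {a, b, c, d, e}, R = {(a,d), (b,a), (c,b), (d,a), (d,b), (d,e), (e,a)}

Frame correspondent (Sahlqvist): ∀x ∀y (Rxy → Ryy) — i.e. shift-reflexivity.
F1: fails — Rom but not Rmm.
F2: fails — Rvu but not Ruu.
F3: condition met.
F4: fails — Rea but not Raa.
Valid on: F3.

F3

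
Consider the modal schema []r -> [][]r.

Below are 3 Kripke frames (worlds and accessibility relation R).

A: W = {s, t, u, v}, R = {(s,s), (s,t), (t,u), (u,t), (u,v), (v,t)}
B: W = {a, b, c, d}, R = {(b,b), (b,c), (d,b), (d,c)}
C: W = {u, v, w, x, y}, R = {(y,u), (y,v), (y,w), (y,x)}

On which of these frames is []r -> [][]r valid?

The schema corresponds to transitivity: forall x forall y forall z (Rxy & Ryz -> Rxz).
A: fails — Rut and Rtu but not Ruu.
B: satisfies the condition.
C: satisfies the condition.
Valid on: B, C.

B, C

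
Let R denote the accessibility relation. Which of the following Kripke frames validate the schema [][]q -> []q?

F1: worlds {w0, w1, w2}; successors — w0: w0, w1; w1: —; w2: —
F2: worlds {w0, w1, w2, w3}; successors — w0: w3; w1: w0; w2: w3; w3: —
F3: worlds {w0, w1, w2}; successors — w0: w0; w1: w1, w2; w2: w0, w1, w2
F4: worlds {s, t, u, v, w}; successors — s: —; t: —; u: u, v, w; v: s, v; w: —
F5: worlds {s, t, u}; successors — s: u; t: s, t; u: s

This is the axiom for density; its first-order frame correspondent is forall x forall y (Rxy -> exists z (Rxz & Rzy)).
F1: holds.
F2: fails — Rw1w0 but no z with Rw1z and Rzw0.
F3: holds.
F4: holds.
F5: fails — Rsu but no z with Rsz and Rzu.

F1, F3, F4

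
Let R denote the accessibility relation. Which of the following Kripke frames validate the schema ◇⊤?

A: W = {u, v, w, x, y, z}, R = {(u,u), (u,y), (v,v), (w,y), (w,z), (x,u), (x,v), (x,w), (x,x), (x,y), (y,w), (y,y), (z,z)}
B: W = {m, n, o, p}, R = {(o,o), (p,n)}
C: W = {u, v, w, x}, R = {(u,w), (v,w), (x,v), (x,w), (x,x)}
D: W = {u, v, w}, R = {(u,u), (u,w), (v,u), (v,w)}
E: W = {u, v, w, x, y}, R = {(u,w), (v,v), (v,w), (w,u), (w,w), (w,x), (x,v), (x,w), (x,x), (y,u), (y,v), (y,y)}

The schema corresponds to seriality: ∀x ∃y Rxy.
A: satisfies the condition.
B: fails — world m has no successor.
C: fails — world w has no successor.
D: fails — world w has no successor.
E: satisfies the condition.
Valid on: A, E.

A, E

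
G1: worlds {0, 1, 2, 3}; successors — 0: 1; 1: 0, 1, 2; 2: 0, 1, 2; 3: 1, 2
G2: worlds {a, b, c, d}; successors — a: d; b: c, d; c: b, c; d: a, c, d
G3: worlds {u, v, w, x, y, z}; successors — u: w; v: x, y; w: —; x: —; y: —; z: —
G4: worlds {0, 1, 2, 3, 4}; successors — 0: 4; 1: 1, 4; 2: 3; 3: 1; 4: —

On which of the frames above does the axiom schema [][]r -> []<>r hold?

G1, G2

The schema corresponds to a generalized confluence (Geach) condition: forall x forall z (xRz -> exists w (x R^2 w & zRw)).
G1: satisfies the condition.
G2: satisfies the condition.
G3: fails — uRw but no t with uR²t and wRt.
G4: fails — 0R4 but no w with 0R²w and 4Rw.
Valid on: G1, G2.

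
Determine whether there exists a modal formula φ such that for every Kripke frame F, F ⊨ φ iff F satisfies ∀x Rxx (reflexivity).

Yes, by □q → q

Yes: it is reflexivity, defined by the T schema □q → q.
Suppose □q→q is valid. At any x set V(q)={w : Rxw}. Then □q holds at x, so q holds at x, i.e. Rxx.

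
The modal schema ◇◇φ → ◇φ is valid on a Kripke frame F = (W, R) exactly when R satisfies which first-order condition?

Equivalently (dual form): □φ → □□φ.
Suppose □φ→□□φ is valid. Take Rxy, Ryz and set V(φ)={w : Rxw}. Then □φ at x, so □□φ at x, so □φ at y, so φ at z, i.e. Rxz.
The converse is a direct semantic check.
Frame condition: ∀x ∀y ∀z (Rxy ∧ Ryz → Rxz).

transitivity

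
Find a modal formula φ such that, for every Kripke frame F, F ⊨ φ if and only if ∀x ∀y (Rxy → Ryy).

□(□s → s)

This is shift-reflexivity; the standard corresponding axiom is T□: □(□s → s).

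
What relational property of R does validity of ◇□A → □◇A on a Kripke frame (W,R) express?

convergence

Suppose ◇□A→□◇A is valid. Take Rxy, Rxz and set V(A)={w : Ryw}. Then □A at y so ◇□A at x, so □◇A at x, so ◇A at z, giving w with Rzw and Ryw.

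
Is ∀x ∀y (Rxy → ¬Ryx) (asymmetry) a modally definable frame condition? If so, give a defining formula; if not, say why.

Not definable by any modal formula

If a class were modally definable it would be closed under surjective bounded morphisms (Goldblatt–Thomason).
The 3-cycle (worlds a,b,c with a→b→c→a) is asymmetric. Mapping every world to a single reflexive point • is a surjective bounded morphism, and the reflexive point is not asymmetric (R•• but asymmetry requires ¬R••).
So no modal formula (or set of formulas) defines exactly the asymmetric frames.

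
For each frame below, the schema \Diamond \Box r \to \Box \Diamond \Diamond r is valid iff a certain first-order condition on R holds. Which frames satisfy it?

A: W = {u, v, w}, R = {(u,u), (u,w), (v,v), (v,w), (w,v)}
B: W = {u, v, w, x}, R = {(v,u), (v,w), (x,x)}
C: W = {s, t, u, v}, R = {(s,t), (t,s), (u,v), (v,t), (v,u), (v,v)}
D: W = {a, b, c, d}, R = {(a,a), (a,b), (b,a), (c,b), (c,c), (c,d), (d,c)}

This is the axiom for a generalized confluence (Geach) condition; its first-order frame correspondent is \forall x \forall y \forall z ((xRy \wedge xRz) \to \exists w (yRw \wedge z R^2 w)).
A: ✓.
B: fails — vRu, vRu but no t with uRt and uR²t.
C: fails — sRt, sRt but no w with tRw and tR²w.
D: fails — cRb, cRd but no w with bRw and dR²w.

A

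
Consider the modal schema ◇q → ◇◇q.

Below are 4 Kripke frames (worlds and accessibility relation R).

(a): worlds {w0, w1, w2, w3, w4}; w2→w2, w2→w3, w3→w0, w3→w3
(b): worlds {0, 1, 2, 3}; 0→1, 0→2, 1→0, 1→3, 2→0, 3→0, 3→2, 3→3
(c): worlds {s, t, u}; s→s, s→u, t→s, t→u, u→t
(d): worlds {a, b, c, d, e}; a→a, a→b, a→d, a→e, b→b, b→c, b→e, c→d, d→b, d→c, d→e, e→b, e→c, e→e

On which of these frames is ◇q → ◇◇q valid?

This is the axiom for a generalized confluence (Geach) condition; its first-order frame correspondent is ∀x ∀y (xRy → ∃w (y = w ∧ xR²w)).
(a): satisfies the condition.
(b): fails — 0R1 but no w with 1=w and 0R²w.
(c): fails — uRt but no w with t=w and uR²w.
(d): fails — cRd but no w with d=w and cR²w.

(a)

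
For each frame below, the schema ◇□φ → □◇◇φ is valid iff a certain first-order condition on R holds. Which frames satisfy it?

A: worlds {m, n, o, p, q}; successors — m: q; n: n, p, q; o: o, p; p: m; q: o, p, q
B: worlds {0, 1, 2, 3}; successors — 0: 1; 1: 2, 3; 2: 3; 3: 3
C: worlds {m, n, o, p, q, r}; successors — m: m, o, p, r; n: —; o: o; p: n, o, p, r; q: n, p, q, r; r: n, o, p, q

This is the axiom for a generalized confluence (Geach) condition; its first-order frame correspondent is ∀x ∀y ∀z ((xRy ∧ xRz) → ∃w (yRw ∧ zR²w)).
A: fails — nRp, nRp but no w with pRw and pR²w.
B: condition met.
C: fails — pRn, pRn but no w with nRw and nR²w.

B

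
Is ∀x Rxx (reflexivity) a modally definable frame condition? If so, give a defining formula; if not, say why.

Definable; □q → q defines it

The condition is reflexivity. A defining modal formula is □q → q.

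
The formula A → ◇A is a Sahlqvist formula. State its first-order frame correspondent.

Replacing A by ¬A and contraposing gives the equivalent schema □A → A.
Suppose □A→A is valid. At any x set V(A)={w : Rxw}. Then □A holds at x, so A holds at x, i.e. Rxx.
Conversely, any frame satisfying ∀x Rxx validates the schema.
Frame condition: ∀x Rxx.

reflexivity: ∀x Rxx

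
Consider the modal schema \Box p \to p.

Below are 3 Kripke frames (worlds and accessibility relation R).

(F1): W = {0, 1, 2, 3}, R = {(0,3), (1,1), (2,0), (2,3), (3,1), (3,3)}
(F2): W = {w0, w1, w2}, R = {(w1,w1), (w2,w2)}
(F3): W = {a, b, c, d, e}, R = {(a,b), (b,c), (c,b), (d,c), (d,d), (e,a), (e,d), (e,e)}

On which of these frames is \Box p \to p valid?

Frame correspondent (Sahlqvist): \forall x Rxx — i.e. reflexivity.
(F1): fails — world 0 does not see itself.
(F2): fails — world w0 does not see itself.
(F3): fails — world a does not see itself.
Valid on no frame.

none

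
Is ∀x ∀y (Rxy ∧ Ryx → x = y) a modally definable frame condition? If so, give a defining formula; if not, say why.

Not modally definable

Any modally definable frame class is closed under surjective bounded morphisms.
The 6-cycle (worlds w0,w1,w2,w3,w4,w5 with w0→w1→w2→w3→w4→w5→w0) is antisymmetric. Sending even-indexed worlds to • and odd-indexed worlds to ∘ is a surjective bounded morphism onto the two-world frame with •↔∘, which is not antisymmetric.
So no modal formula (or set of formulas) defines exactly the antisymmetric frames.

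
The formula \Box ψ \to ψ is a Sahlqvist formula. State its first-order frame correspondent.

reflexivity: \forall x Rxx

Suppose □ψ→ψ is valid. At any x set V(ψ)={w : Rxw}. Then □ψ holds at x, so ψ holds at x, i.e. Rxx.
Conversely, on a frame with reflexivity the schema holds at every world under every valuation.
So the correspondent is reflexivity.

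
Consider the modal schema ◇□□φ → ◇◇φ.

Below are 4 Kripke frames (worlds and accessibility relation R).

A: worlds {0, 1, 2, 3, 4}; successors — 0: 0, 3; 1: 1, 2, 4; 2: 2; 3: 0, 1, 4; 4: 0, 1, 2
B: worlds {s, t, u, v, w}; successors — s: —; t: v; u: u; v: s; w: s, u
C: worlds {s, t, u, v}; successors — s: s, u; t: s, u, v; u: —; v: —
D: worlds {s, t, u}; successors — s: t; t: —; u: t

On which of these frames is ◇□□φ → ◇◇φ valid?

The schema corresponds to a generalized confluence (Geach) condition: ∀x ∀y (xRy → ∃w (yR²w ∧ xR²w)).
A: satisfies the condition.
B: fails — tRv but no w* with vR²w* and tR²w*.
C: fails — sRu but no w with uR²w and sR²w.
D: fails — sRt but no w with tR²w and sR²w.

A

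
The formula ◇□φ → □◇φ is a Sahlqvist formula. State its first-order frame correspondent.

This is the .2 axiom.
Its frame correspondent is convergence — ∀x ∀y ∀z (Rxy ∧ Rxz → ∃w (Ryw ∧ Rzw)).

Convergence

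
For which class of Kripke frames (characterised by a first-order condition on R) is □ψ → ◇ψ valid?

This is the D axiom.
Its frame correspondent is seriality — ∀x ∃y Rxy.

Seriality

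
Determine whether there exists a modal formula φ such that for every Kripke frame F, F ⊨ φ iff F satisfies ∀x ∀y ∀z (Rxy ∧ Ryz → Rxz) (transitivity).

Yes: it is transitivity, defined by the 4 schema □r → □□r.
Suppose □r→□□r is valid. Take Rxy, Ryz and set V(r)={w : Rxw}. Then □r at x, so □□r at x, so □r at y, so r at z, i.e. Rxz.

Definable; □r → □□r defines it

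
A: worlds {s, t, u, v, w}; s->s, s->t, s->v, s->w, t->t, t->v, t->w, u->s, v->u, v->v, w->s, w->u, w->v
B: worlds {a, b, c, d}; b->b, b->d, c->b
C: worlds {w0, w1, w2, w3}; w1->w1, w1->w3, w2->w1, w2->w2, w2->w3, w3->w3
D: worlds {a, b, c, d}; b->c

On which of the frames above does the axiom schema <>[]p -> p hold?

none

The schema corresponds to symmetry: forall x forall y (Rxy -> Ryx).
A: fails — Rtv but not Rvt.
B: fails — Rbd but not Rdb.
C: fails — Rw1w3 but not Rw3w1.
D: fails — Rbc but not Rcb.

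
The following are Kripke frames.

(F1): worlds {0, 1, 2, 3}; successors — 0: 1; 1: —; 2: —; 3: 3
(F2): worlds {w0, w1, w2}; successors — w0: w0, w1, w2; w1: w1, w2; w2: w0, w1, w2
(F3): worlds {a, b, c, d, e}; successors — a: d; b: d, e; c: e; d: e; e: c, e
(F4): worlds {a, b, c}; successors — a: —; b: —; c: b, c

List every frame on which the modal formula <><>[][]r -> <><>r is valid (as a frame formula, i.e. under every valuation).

(F1), (F2), (F3)

Frame correspondent (Sahlqvist): forall x forall y (x R^2 y -> exists w (y R^2 w & x R^2 w)) — i.e. a generalized confluence (Geach) condition.
(F1): condition met.
(F2): condition met.
(F3): condition met.
(F4): fails — cR²b but no w with bR²w and cR²w.
Valid on: (F1), (F2), (F3).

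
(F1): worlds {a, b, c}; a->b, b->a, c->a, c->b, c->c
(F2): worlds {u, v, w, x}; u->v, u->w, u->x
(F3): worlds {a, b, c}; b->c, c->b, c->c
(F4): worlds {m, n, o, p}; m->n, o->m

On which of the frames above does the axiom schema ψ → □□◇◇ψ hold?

(F2), (F3)

The schema corresponds to a generalized confluence (Geach) condition: ∀x ∀z (xR²z → ∃w (x = w ∧ zR²w)).
(F1): fails — cR²a but no w with c=w and aR²w.
(F2): ✓.
(F3): ✓.
(F4): fails — oR²n but no w with o=w and nR²w.
Valid on: (F2), (F3).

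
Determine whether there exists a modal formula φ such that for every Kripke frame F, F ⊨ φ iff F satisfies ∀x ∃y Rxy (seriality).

The condition is seriality. A defining modal formula is □p → ◇p.
Suppose □p→◇p is valid. At any x set V(p)=W. Then □p at x, so ◇p at x, so x has a successor.

Yes, by □p → ◇p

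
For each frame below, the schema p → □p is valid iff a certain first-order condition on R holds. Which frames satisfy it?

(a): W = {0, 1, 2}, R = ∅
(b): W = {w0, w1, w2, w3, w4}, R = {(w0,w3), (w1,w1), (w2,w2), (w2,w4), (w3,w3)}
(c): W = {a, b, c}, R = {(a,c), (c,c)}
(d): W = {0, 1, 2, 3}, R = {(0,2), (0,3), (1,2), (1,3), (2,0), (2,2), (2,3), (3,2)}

This is the axiom for a generalized confluence (Geach) condition; its first-order frame correspondent is ∀x ∀z (xRz → ∃w (x = w ∧ z = w)).
(a): ✓.
(b): fails — w0Rw3 but w0 ≠ w3.
(c): fails — aRc but a ≠ c.
(d): fails — 0R2 but 0 ≠ 2.
Valid on: (a).

(a)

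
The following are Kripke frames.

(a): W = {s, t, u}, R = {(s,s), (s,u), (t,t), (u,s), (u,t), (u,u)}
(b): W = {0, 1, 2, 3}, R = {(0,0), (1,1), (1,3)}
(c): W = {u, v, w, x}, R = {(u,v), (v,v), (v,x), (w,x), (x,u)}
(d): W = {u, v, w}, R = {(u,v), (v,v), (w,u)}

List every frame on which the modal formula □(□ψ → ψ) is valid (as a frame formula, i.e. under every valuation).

(a)

The schema corresponds to shift-reflexivity: ∀x ∀y (Rxy → Ryy).
(a): condition met.
(b): fails — R13 but not R33.
(c): fails — Rwx but not Rxx.
(d): fails — Rwu but not Ruu.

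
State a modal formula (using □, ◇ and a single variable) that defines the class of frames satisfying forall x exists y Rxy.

This is seriality; the standard corresponding axiom is D: □p → ◇p.
Suppose □p→◇p is valid. At any x set V(p)=W. Then □p at x, so ◇p at x, so x has a successor.

□p → ◇p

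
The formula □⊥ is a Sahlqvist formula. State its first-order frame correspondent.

emptiness of R: ∀x ∀y ¬Rxy

This is the Ver axiom.
Its frame correspondent is emptiness of R — ∀x ∀y ¬Rxy.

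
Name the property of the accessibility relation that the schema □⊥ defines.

emptiness of R

□⊥ is valid iff no world has any successor (otherwise □⊥ fails at any world with one).
The converse is a direct semantic check.
So the correspondent is emptiness of R.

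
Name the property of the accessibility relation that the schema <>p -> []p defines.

Suppose ◇p→□p is valid. Take Rxy, Rxz and set V(p)={y}. Then ◇p at x, so □p at x, so p at z, i.e. z=y.
Conversely, on a frame with partial functionality the schema holds at every world under every valuation.
So the correspondent is partial functionality.

Partial functionality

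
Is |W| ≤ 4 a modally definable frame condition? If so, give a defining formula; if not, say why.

Not definable by any modal formula

If a class were modally definable it would be closed under disjoint unions (Goldblatt–Thomason).
Any modal formula valid on each of 5 disjoint one-world frames is valid on their disjoint union (validity is preserved under disjoint unions). Each one-world frame has |W|=1≤4, but the union has |W|=5.
Hence having at most 4 worlds is not modally definable.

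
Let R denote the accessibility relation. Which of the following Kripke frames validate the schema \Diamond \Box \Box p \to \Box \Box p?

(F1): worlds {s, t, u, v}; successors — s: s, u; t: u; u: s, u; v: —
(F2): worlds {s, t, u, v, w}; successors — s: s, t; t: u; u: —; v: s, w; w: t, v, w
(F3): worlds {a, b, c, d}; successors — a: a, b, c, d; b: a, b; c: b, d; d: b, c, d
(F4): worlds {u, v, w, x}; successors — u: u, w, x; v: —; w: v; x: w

(F1), (F3)

This is the axiom for a generalized confluence (Geach) condition; its first-order frame correspondent is \forall x \forall y \forall z ((xRy \wedge x R^2 z) \to \exists w (y R^2 w \wedge z = w)).
(F1): condition met.
(F2): fails — sRt, sR²s but no w* with tR²w* and s=w*.
(F3): condition met.
(F4): fails — uRw, uR²u but no t with wR²t and u=t.
Valid on: (F1), (F3).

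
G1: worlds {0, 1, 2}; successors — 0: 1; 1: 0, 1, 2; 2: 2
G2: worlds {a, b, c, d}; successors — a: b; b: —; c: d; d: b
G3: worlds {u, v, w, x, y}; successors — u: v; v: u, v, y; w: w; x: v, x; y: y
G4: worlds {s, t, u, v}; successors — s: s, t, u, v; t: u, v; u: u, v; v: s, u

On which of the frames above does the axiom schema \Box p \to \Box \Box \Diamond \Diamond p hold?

G4

This is the axiom for a generalized confluence (Geach) condition; its first-order frame correspondent is \forall x \forall z (x R^2 z \to \exists w (xRw \wedge z R^2 w)).
G1: fails — 0R²2 but no w with 0Rw and 2R²w.
G2: fails — cR²b but no w with cRw and bR²w.
G3: fails — uR²y but no t with uRt and yR²t.
G4: holds.
Valid on: G4.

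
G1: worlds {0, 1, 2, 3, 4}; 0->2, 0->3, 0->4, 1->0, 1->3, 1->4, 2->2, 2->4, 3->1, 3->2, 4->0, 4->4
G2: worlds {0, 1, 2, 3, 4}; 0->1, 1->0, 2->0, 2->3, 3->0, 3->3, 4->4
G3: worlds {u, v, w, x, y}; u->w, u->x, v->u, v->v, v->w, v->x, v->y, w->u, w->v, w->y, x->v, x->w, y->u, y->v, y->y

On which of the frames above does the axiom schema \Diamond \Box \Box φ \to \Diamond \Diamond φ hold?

The schema corresponds to a generalized confluence (Geach) condition: \forall x \forall y (xRy \to \exists w (y R^2 w \wedge x R^2 w)).
G1: ✓.
G2: fails — 0R1 but no w with 1R²w and 0R²w.
G3: ✓.

G1, G3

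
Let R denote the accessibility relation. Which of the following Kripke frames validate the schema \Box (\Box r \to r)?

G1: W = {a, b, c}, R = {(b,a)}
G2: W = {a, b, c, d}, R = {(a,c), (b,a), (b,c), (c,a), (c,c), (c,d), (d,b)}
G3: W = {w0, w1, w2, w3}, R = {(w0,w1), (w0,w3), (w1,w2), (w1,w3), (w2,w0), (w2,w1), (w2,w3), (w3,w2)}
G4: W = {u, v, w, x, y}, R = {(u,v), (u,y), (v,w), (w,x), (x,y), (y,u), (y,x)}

none

The schema corresponds to shift-reflexivity: \forall x \forall y (Rxy \to Ryy).
G1: fails — Rba but not Raa.
G2: fails — Rcd but not Rdd.
G3: fails — Rw1w2 but not Rw2w2.
G4: fails — Ruv but not Rvv.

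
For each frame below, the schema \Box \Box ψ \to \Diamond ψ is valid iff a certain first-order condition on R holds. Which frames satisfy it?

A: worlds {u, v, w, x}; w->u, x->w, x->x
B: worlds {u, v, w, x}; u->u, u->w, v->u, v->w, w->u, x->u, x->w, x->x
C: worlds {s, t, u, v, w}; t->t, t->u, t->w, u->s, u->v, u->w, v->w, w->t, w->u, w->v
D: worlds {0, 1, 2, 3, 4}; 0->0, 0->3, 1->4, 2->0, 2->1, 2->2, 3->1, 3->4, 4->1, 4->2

The schema corresponds to a generalized confluence (Geach) condition: \forall x \exists w (x R^2 w \wedge xRw).
A: fails — at u but no t with uR²t and uRt.
B: condition met.
C: fails — at s but no w* with sR²w* and sRw*.
D: fails — at 1 but no w with 1R²w and 1Rw.

B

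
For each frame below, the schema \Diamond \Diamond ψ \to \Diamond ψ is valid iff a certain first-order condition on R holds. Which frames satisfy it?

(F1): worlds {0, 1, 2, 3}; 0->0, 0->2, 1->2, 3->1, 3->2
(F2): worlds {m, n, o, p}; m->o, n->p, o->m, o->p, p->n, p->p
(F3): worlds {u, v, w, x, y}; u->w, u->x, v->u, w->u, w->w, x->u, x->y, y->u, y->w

This is the axiom for transitivity; its first-order frame correspondent is \forall x \forall y \forall z (Rxy \wedge Ryz \to Rxz).
(F1): ✓.
(F2): fails — Rom and Rmo but not Roo.
(F3): fails — Ruw and Rwu but not Ruu.
Valid on: (F1).

(F1)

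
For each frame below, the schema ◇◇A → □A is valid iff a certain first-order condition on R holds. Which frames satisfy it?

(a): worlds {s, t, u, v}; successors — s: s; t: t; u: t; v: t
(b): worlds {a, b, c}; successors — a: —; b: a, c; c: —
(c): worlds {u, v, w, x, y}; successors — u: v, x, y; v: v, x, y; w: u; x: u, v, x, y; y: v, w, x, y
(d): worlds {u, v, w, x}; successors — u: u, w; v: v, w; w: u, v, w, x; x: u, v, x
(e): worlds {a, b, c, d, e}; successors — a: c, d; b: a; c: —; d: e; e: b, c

(a), (b)

Frame correspondent (Sahlqvist): ∀x ∀y ∀z ((xR²y ∧ xRz) → ∃w (y = w ∧ z = w)) — i.e. a generalized confluence (Geach) condition.
(a): condition met.
(b): condition met.
(c): fails — uR²u, uRv but u ≠ v.
(d): fails — uR²u, uRw but u ≠ w.
(e): fails — aR²e, aRc but e ≠ c.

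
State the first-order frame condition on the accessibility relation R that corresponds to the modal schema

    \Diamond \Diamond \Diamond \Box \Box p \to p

This is a Sahlqvist (Geach-type) schema ◇^3□^2p → □^0◇^0p.
Minimal-valuation argument: fix x; take any y with xR^3y and any z with xR^0z. Set V(p) to the set of worlds R-reachable from y in exactly 2 steps. Then □^2p holds at y, so the antecedent holds at x; validity forces ◇^0p at z, giving a w with zR^0w and yR^2w.
First-order correspondent: \forall x \forall y (x R^3 y \to \exists w (y R^2 w \wedge x = w)).

\forall x \forall y (x R^3 y \to \exists w (y R^2 w \wedge x = w))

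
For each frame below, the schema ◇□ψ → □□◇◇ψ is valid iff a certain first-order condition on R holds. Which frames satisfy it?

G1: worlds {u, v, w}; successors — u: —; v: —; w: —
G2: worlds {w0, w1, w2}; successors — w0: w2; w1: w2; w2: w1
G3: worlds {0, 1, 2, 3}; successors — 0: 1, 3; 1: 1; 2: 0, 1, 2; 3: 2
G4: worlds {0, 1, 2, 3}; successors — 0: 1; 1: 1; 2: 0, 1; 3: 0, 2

G1, G2, G4

Frame correspondent (Sahlqvist): ∀x ∀y ∀z ((xRy ∧ xR²z) → ∃w (yRw ∧ zR²w)) — i.e. a generalized confluence (Geach) condition.
G1: satisfies the condition.
G2: satisfies the condition.
G3: fails — 0R3, 0R²1 but no w with 3Rw and 1R²w.
G4: satisfies the condition.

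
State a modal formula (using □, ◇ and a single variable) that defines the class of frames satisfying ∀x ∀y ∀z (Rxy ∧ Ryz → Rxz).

□p → □□p

This is transitivity; the standard corresponding axiom is 4: □p → □□p.
Suppose □p→□□p is valid. Take Rxy, Ryz and set V(p)={w : Rxw}. Then □p at x, so □□p at x, so □p at y, so p at z, i.e. Rxz.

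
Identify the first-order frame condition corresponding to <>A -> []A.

partial functionality

Suppose ◇A→□A is valid. Take Rxy, Rxz and set V(A)={y}. Then ◇A at x, so □A at x, so A at z, i.e. z=y.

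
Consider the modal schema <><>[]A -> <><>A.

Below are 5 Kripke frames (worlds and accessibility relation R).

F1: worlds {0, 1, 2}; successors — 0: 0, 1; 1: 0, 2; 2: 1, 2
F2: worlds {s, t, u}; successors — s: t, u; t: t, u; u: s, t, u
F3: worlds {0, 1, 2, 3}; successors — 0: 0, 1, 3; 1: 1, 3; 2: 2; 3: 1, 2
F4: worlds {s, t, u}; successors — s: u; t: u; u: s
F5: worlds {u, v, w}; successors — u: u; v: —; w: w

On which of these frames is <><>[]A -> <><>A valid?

The schema corresponds to a generalized confluence (Geach) condition: forall x forall y (x R^2 y -> exists w (yRw & x R^2 w)).
F1: satisfies the condition.
F2: satisfies the condition.
F3: satisfies the condition.
F4: fails — sR²s but no w with sRw and sR²w.
F5: satisfies the condition.

F1, F2, F3, F5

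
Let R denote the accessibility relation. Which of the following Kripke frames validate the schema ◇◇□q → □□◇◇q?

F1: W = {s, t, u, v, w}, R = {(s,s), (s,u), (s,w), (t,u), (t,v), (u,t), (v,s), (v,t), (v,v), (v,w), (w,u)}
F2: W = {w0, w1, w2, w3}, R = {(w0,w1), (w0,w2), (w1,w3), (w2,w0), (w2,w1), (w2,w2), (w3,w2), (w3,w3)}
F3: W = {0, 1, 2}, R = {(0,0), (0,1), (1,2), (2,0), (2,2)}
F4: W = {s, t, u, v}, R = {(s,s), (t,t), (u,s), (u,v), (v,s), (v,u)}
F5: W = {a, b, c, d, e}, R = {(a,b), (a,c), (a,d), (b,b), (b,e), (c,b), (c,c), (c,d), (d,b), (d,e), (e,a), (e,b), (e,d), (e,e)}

F2, F3, F4, F5

Frame correspondent (Sahlqvist): ∀x ∀y ∀z ((xR²y ∧ xR²z) → ∃w (yRw ∧ zR²w)) — i.e. a generalized confluence (Geach) condition.
F1: fails — sR²s, sR²w but no w* with sRw* and wR²w*.
F2: condition met.
F3: condition met.
F4: condition met.
F5: condition met.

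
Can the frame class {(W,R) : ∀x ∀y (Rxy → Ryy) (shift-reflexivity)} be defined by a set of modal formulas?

Yes — defined by □(□p → p)

Yes: it is shift-reflexivity, defined by the T□ schema □(□p → p).
Suppose □(□p→p) is valid. Take Rxy and set V(p)={w : Ryw}. Then at y, □p holds; since □(□p→p) at x, □p→p at y, so p at y, i.e. Ryy.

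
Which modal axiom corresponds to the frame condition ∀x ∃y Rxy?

□r → ◇r

The condition is seriality. The D schema □r → ◇r defines it.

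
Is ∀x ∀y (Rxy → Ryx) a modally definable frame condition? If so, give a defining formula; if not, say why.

Yes: it is symmetry, defined by the B schema q → □◇q.
Suppose q→□◇q is valid. Take Rxy and set V(q)={x}. Then q at x, so □◇q at x, so ◇q at y, so some z with Ryz has q; z=x, i.e. Ryx.

Definable; q → □◇q defines it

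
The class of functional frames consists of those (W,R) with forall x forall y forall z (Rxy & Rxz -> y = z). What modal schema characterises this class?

The condition is partial functionality. The CD schema ◇r → □r defines it.

◇r → □r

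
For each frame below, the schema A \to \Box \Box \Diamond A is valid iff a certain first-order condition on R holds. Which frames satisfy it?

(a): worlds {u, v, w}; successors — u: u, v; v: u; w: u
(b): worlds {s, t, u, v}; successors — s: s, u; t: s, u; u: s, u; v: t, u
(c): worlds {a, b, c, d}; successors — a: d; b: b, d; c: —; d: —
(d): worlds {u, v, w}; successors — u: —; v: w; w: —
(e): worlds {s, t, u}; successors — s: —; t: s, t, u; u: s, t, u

This is the axiom for a generalized confluence (Geach) condition; its first-order frame correspondent is \forall x \forall z (x R^2 z \to \exists w (x = w \wedge zRw)).
(a): fails — vR²v but no t with v=t and vRt.
(b): fails — tR²s but no w with t=w and sRw.
(c): fails — bR²d but no w with b=w and dRw.
(d): holds.
(e): fails — tR²s but no w with t=w and sRw.
Valid on: (d).

(d)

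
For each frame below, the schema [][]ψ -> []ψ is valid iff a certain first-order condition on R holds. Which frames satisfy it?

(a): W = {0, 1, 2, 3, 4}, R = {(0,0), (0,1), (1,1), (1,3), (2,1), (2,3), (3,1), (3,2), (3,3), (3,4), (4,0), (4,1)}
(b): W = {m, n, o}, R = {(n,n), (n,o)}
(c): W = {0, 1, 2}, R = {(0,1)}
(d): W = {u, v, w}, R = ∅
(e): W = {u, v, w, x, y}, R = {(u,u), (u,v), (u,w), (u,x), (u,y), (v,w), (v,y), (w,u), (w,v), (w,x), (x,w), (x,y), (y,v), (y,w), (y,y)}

(a), (b), (d), (e)

Frame correspondent (Sahlqvist): forall x forall y (Rxy -> exists z (Rxz & Rzy)) — i.e. density.
(a): ✓.
(b): ✓.
(c): fails — R01 but no z with R0z and Rz1.
(d): ✓.
(e): ✓.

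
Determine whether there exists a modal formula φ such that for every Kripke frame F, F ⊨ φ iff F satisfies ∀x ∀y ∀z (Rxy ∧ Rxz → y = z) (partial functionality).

Yes, by ◇q → □q

This is a Sahlqvist condition; the CD axiom ◇q → □q defines it.
Suppose ◇q→□q is valid. Take Rxy, Rxz and set V(q)={y}. Then ◇q at x, so □q at x, so q at z, i.e. z=y.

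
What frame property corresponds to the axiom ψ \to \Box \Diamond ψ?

Suppose ψ→□◇ψ is valid. Take Rxy and set V(ψ)={x}. Then ψ at x, so □◇ψ at x, so ◇ψ at y, so some z with Ryz has ψ; z=x, i.e. Ryx.
The converse is a direct semantic check.
Frame condition: \forall x \forall y (Rxy \to Ryx).

symmetry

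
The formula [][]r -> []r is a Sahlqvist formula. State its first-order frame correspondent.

density

This is the C4 axiom.
Its frame correspondent is density — forall x forall y (Rxy -> exists z (Rxz & Rzy)).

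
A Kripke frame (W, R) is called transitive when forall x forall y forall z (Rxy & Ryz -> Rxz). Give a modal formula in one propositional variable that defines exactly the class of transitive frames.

□s → □□s

The condition is transitivity. The 4 schema □s → □□s defines it.
Suppose □s→□□s is valid. Take Rxy, Ryz and set V(s)={w : Rxw}. Then □s at x, so □□s at x, so □s at y, so s at z, i.e. Rxz.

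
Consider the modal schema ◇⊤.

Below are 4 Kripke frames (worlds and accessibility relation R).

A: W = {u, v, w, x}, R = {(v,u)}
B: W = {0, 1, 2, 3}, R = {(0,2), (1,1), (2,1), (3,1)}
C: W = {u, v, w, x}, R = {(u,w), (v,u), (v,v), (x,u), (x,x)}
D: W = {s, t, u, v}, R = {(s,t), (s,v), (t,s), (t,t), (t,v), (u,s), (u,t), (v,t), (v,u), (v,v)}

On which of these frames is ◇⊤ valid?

The schema corresponds to seriality: ∀x ∃y Rxy.
A: fails — world u has no successor.
B: holds.
C: fails — world w has no successor.
D: holds.

B, D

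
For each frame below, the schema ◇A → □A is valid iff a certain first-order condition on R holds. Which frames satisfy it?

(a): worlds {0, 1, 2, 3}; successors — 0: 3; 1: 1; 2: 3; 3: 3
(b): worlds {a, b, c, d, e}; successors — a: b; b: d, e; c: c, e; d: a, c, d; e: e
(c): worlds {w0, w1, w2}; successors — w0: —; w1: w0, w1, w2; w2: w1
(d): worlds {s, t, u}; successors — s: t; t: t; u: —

The schema corresponds to partial functionality: ∀x ∀y ∀z (Rxy ∧ Rxz → y = z).
(a): satisfies the condition.
(b): fails — b sees both d and e.
(c): fails — w1 sees both w0 and w1.
(d): satisfies the condition.
Valid on: (a), (d).

(a), (d)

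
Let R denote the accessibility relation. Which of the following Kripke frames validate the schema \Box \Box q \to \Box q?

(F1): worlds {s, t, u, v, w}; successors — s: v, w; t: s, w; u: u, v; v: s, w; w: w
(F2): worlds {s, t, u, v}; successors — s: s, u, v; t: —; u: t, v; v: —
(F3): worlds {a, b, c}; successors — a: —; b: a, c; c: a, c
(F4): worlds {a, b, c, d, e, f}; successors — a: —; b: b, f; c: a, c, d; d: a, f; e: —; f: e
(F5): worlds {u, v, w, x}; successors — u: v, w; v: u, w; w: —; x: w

(F3)

This is the axiom for density; its first-order frame correspondent is \forall x \forall y (Rxy \to \exists z (Rxz \wedge Rzy)).
(F1): fails — Rts but no z with Rtz and Rzs.
(F2): fails — Ruv but no z with Ruz and Rzv.
(F3): holds.
(F4): fails — Rdf but no z with Rdz and Rzf.
(F5): fails — Ruv but no z with Ruz and Rzv.
Valid on: (F3).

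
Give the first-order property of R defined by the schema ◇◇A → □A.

This is a Sahlqvist (Geach-type) schema ◇^2□^0A → □^1◇^0A.
First-order correspondent: ∀x ∀y ∀z ((xR²y ∧ xRz) → ∃w (y = w ∧ z = w)).

∀x ∀y ∀z ((xR²y ∧ xRz) → ∃w (y = w ∧ z = w))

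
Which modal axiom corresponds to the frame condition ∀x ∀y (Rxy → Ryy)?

□(□p → p)

This is shift-reflexivity; the standard corresponding axiom is T□: □(□p → p).
Suppose □(□p→p) is valid. Take Rxy and set V(p)={w : Ryw}. Then at y, □p holds; since □(□p→p) at x, □p→p at y, so p at y, i.e. Ryy.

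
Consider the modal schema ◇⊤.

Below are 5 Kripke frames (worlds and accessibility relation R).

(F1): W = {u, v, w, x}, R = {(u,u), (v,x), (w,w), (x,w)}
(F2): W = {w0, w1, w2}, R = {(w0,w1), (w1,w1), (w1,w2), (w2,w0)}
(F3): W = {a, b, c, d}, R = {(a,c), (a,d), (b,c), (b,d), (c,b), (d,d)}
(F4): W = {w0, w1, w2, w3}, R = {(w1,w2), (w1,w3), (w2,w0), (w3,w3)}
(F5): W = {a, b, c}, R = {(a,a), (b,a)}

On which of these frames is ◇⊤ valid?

The schema corresponds to seriality: ∀x ∃y Rxy.
(F1): ✓.
(F2): ✓.
(F3): ✓.
(F4): fails — world w0 has no successor.
(F5): fails — world c has no successor.
Valid on: (F1), (F2), (F3).

(F1), (F2), (F3)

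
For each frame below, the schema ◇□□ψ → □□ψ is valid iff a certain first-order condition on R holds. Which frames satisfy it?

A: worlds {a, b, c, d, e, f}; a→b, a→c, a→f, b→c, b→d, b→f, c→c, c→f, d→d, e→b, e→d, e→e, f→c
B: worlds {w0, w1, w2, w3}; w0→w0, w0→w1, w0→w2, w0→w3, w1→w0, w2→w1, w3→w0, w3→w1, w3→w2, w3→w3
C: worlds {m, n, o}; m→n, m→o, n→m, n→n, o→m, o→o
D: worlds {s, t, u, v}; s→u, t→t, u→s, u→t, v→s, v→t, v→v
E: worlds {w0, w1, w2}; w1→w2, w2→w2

Frame correspondent (Sahlqvist): ∀x ∀y ∀z ((xRy ∧ xR²z) → ∃w (yR²w ∧ z = w)) — i.e. a generalized confluence (Geach) condition.
A: fails — aRc, aR²d but no w with cR²w and d=w.
B: fails — w0Rw2, w0R²w1 but no w with w2R²w and w1=w.
C: ✓.
D: fails — sRu, sR²s but no w with uR²w and s=w.
E: ✓.

C, E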